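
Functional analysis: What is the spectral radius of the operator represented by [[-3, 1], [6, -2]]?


For a 2x2 matrix, eigenvalues satisfy lambda^2 - (trace)*lambda + det = 0
trace = -3 + -2 = -5
det = -3*-2 - 1*6 = 0
discriminant = (-5)^2 - 4*(0) = 25
spectral radius = max |eigenvalue| = 5.0000

5.0000


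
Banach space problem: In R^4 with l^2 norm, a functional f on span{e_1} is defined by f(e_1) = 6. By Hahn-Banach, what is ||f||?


The norm of f is given by ||f|| = sup_{||x||=1} |f(x)|.
On span{e_1}, ||e_1|| = 1, so ||f|| = |f(e_1)| / ||e_1||
= |6| / 1 = 6.0000

6.0000


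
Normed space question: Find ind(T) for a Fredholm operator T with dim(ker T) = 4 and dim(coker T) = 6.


The Fredholm index is defined as ind(T) = dim(ker T) - dim(coker T)
= 4 - 6
= -2

-2


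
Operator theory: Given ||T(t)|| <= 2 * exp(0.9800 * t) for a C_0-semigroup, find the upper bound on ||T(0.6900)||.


||T(0.6900)|| <= 2 * exp(0.9800 * 0.6900)
= 2 * exp(0.6762)
= 2 * 1.9664
= 3.9328

3.9328


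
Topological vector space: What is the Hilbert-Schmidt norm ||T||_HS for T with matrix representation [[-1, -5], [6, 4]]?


The Hilbert-Schmidt norm is sqrt(sum of squares of all entries).
Sum of squares = (-1)^2 + (-5)^2 + 6^2 + 4^2
= 1 + 25 + 36 + 16 = 78
||T||_HS = sqrt(78) = 8.8318

8.8318


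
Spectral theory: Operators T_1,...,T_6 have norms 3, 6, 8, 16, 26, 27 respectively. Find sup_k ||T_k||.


By the Uniform Boundedness Principle, the supremum of norms is finite.
sup_k ||T_k|| = max(3, 6, 8, 16, 26, 27) = 27

27


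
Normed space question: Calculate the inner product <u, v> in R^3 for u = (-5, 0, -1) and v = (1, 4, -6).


Computing the standard inner product <u, v> = sum u_i * v_i
= -5*1 + 0*4 + -1*-6
= -5 + 0 + 6
= 1

1


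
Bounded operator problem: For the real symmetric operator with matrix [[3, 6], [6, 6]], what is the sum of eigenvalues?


For a self-adjoint (symmetric) matrix, the eigenvalues are real.
The sum of eigenvalues equals the trace of the matrix.
trace = 3 + 6 = 9

9


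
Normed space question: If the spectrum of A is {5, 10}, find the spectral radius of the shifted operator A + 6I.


Spectrum of A + 6I = {11, 16}
Spectral radius = max |lambda| over the shifted spectrum
= max(11, 16) = 16

16


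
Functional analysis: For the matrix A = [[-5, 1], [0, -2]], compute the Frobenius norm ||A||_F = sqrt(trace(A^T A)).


||A||_F^2 = sum a_ij^2
= (-5)^2 + 1^2 + 0^2 + (-2)^2
= 25 + 1 + 0 + 4 = 30
||A||_F = sqrt(30) = 5.4772

5.4772


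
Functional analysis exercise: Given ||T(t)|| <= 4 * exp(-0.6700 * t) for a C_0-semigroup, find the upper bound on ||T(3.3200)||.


||T(3.3200)|| <= 4 * exp(-0.6700 * 3.3200)
= 4 * exp(-2.2244)
= 4 * 0.1081
= 0.4325

0.4325


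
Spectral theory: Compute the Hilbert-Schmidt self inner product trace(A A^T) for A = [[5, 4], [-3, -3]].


trace(A * A^T) = sum of squares of all entries
= 5^2 + 4^2 + (-3)^2 + (-3)^2
= 25 + 16 + 9 + 9
= 59

59


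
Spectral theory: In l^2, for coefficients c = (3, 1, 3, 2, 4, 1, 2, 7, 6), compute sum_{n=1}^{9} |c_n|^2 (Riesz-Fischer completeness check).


sum |c_n|^2 = 3^2 + 1^2 + 3^2 + 2^2 + 4^2 + 1^2 + 2^2 + 7^2 + 6^2
= 9 + 1 + 9 + 4 + 16 + 1 + 4 + 49 + 36
= 129

129


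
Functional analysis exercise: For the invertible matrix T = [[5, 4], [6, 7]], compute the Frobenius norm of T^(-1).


det(T) = 5*7 - 4*6 = 11
T^(-1) = (1/11) * [[7, -4], [-6, 5]] = [[0.6364, -0.3636], [-0.5455, 0.4545]]
||T^(-1)||_F^2 = 0.6364^2 + (-0.3636)^2 + (-0.5455)^2 + 0.4545^2 = 1.0413
||T^(-1)||_F = sqrt(1.0413) = 1.0205

1.0205


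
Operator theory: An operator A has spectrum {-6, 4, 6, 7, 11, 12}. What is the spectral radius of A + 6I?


Spectrum of A + 6I = {0, 10, 12, 13, 17, 18}
Spectral radius = max |lambda| over the shifted spectrum
= max(0, 10, 12, 13, 17, 18) = 18

18


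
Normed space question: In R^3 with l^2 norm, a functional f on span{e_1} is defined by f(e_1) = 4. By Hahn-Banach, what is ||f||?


The norm of f is given by ||f|| = sup_{||x||=1} |f(x)|.
On span{e_1}, ||e_1|| = 1, so ||f|| = |f(e_1)| / ||e_1||
= |4| / 1 = 4.0000

4.0000


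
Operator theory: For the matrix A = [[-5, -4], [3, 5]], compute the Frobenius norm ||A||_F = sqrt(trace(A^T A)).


||A||_F^2 = sum a_ij^2
= (-5)^2 + (-4)^2 + 3^2 + 5^2
= 25 + 16 + 9 + 25 = 75
||A||_F = sqrt(75) = 8.6603

8.6603


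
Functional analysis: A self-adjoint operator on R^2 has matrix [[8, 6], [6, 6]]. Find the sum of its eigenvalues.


For a self-adjoint (symmetric) matrix, the eigenvalues are real.
The sum of eigenvalues equals the trace of the matrix.
trace = 8 + 6 = 14

14


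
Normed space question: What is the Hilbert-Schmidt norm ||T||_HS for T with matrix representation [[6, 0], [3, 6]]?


The Hilbert-Schmidt norm is sqrt(sum of squares of all entries).
Sum of squares = 6^2 + 0^2 + 3^2 + 6^2
= 36 + 0 + 9 + 36 = 81
||T||_HS = sqrt(81) = 9.0000

9.0000


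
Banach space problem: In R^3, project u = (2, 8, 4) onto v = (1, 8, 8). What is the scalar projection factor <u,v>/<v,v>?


Computing <u,v> = 2*1 + 8*8 + 4*8 = 98
Computing <v,v> = 1^2 + 8^2 + 8^2 = 129
Projection coefficient = 98/129 = 0.7597

0.7597


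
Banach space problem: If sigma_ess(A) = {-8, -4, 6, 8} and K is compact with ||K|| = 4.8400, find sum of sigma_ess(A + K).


By Weyl's theorem, the essential spectrum is invariant under compact perturbations.
sigma_ess(A + K) = sigma_ess(A) = {-8, -4, 6, 8}
Sum = -8 + -4 + 6 + 8 = 2

2


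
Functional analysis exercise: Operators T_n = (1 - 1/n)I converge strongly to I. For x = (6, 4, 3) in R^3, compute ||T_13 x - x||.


T_13 x - x = (1 - 1/13)x - x = -x/13
||x|| = sqrt(61) = 7.8102
||T_13 x - x|| = ||x||/13 = 7.8102/13 = 0.6008

0.6008


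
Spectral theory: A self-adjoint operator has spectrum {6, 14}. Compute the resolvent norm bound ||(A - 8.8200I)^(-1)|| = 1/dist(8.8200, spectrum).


dist(8.8200, {6, 14}) = min(|8.8200 - 6|, |8.8200 - 14|)
= min(2.8200, 5.1800) = 2.8200
Resolvent bound = 1/2.8200 = 0.3546

0.3546


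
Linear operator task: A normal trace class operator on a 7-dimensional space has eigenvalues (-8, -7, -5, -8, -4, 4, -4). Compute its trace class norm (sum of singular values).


For a normal operator, singular values equal |eigenvalues|.
Trace norm = sum |lambda_i| = 8 + 7 + 5 + 8 + 4 + 4 + 4
= 40

40


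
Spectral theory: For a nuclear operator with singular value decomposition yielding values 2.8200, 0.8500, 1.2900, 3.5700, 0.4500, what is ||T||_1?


The nuclear norm is the sum of all singular values.
||T||_1 = 2.8200 + 0.8500 + 1.2900 + 3.5700 + 0.4500
= 8.9800

8.9800


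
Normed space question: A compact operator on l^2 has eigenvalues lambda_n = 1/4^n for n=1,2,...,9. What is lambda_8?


The eigenvalue formula gives lambda_8 = 1/4^8
= 1/65536
= 1.5259e-05

1.5259e-05


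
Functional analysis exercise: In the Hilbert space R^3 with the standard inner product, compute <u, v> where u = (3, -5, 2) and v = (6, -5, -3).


Computing the standard inner product <u, v> = sum u_i * v_i
= 3*6 + -5*-5 + 2*-3
= 18 + 25 + -6
= 37

37


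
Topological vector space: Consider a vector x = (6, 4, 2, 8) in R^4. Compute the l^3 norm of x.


The l^3 norm = (sum |x_i|^3)^(1/3)
Sum of 3th powers = 216 + 64 + 8 + 512 = 800
||x||_3 = (800)^(1/3) = 9.2832

9.2832


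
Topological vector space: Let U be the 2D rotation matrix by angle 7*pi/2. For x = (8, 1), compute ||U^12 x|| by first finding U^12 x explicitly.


U is a rotation by theta = 7*pi/2
U^12 = rotation by 12*theta = 84*pi/2 = 0*pi/2 (mod 2*pi)
cos(0*pi/2) = 1.0000, sin(0*pi/2) = 0.0000
U^12 x = (1.0000 * 8 - 0.0000 * 1, 0.0000 * 8 + 1.0000 * 1)
= (8.0000, 1.0000)
||U^12 x|| = sqrt(8.0000^2 + 1.0000^2) = sqrt(65.0000) = 8.0623

8.0623


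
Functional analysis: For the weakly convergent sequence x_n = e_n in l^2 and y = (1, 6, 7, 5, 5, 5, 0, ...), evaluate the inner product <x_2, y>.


x_2 = e_2 is the standard basis vector with 1 in position 2.
<x_2, y> = y_2 = 6
As n -> infinity, <x_n, y> -> 0, confirming weak convergence of (x_n) to 0.

6


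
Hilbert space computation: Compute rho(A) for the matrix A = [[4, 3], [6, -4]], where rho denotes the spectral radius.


For a 2x2 matrix, eigenvalues satisfy lambda^2 - (trace)*lambda + det = 0
trace = 4 + -4 = 0
det = 4*-4 - 3*6 = -34
discriminant = 0^2 - 4*(-34) = 136
spectral radius = max |eigenvalue| = 5.8310

5.8310


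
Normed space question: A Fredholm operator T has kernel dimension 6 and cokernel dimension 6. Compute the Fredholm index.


The Fredholm index is defined as ind(T) = dim(ker T) - dim(coker T)
= 6 - 6
= 0

0


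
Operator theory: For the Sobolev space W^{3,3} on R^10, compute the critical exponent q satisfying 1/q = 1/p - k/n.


Using the Sobolev embedding formula: 1/q = 1/p - k/n
1/q = 1/3 - 3/10 = 1/30
q = 1/(1/30) = 30

30.0000


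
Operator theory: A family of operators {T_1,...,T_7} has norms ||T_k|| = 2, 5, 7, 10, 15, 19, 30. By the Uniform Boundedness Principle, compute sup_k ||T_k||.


By the Uniform Boundedness Principle, the supremum of norms is finite.
sup_k ||T_k|| = max(2, 5, 7, 10, 15, 19, 30) = 30

30


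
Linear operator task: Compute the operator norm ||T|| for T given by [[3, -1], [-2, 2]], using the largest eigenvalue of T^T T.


A^T A = [[13, -7], [-7, 5]]
trace(A^T A) = 18, det(A^T A) = 16
discriminant = 18^2 - 4*16 = 260
Largest eigenvalue of A^T A = (trace + sqrt(disc))/2 = 17.0623
||T|| = sqrt(17.0623) = 4.1306

4.1306


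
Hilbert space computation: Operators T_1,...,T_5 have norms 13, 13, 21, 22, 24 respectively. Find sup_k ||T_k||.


By the Uniform Boundedness Principle, the supremum of norms is finite.
sup_k ||T_k|| = max(13, 13, 21, 22, 24) = 24

24


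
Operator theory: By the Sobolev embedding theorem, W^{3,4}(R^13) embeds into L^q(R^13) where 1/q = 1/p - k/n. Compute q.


Using the Sobolev embedding formula: 1/q = 1/p - k/n
1/q = 1/4 - 3/13 = 1/52
q = 1/(1/52) = 52

52.0000


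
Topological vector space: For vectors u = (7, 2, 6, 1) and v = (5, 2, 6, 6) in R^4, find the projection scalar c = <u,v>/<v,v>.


Computing <u,v> = 7*5 + 2*2 + 6*6 + 1*6 = 81
Computing <v,v> = 5^2 + 2^2 + 6^2 + 6^2 = 101
Projection coefficient = 81/101 = 0.8020

0.8020


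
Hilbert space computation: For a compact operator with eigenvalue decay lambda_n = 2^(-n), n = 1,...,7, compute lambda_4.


The eigenvalue formula gives lambda_4 = 1/2^4
= 1/16
= 0.0625

0.0625


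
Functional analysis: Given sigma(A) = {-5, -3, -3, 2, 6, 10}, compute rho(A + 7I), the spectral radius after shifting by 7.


Spectrum of A + 7I = {2, 4, 4, 9, 13, 17}
Spectral radius = max |lambda| over the shifted spectrum
= max(2, 4, 4, 9, 13, 17) = 17

17


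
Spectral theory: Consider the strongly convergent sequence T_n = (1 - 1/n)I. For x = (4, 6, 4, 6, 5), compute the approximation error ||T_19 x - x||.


T_19 x - x = (1 - 1/19)x - x = -x/19
||x|| = sqrt(129) = 11.3578
||T_19 x - x|| = ||x||/19 = 11.3578/19 = 0.5978

0.5978


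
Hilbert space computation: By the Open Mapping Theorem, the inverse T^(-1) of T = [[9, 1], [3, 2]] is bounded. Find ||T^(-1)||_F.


det(T) = 9*2 - 1*3 = 15
T^(-1) = (1/15) * [[2, -1], [-3, 9]] = [[0.1333, -0.0667], [-0.2000, 0.6000]]
||T^(-1)||_F^2 = 0.1333^2 + (-0.0667)^2 + (-0.2000)^2 + 0.6000^2 = 0.4222
||T^(-1)||_F = sqrt(0.4222) = 0.6498

0.6498


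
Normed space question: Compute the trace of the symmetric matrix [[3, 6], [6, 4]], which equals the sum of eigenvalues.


For a self-adjoint (symmetric) matrix, the eigenvalues are real.
The sum of eigenvalues equals the trace of the matrix.
trace = 3 + 4 = 7

7


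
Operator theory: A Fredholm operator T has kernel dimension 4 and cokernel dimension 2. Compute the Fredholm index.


The Fredholm index is defined as ind(T) = dim(ker T) - dim(coker T)
= 4 - 2
= 2

2


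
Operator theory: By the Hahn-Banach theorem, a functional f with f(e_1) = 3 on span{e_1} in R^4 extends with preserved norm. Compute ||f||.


The norm of f is given by ||f|| = sup_{||x||=1} |f(x)|.
On span{e_1}, ||e_1|| = 1, so ||f|| = |f(e_1)| / ||e_1||
= |3| / 1 = 3.0000

3.0000


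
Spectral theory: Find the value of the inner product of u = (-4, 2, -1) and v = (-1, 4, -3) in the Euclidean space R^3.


Computing the standard inner product <u, v> = sum u_i * v_i
= -4*-1 + 2*4 + -1*-3
= 4 + 8 + 3
= 15

15


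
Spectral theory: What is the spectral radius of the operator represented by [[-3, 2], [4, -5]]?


For a 2x2 matrix, eigenvalues satisfy lambda^2 - (trace)*lambda + det = 0
trace = -3 + -5 = -8
det = -3*-5 - 2*4 = 7
discriminant = (-8)^2 - 4*(7) = 36
spectral radius = max |eigenvalue| = 7.0000

7.0000


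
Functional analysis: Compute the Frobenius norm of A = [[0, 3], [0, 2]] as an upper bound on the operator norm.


||A||_F^2 = sum a_ij^2
= 0^2 + 3^2 + 0^2 + 2^2
= 0 + 9 + 0 + 4 = 13
||A||_F = sqrt(13) = 3.6056

3.6056


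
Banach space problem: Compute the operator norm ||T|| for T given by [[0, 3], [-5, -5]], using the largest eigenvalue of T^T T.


A^T A = [[25, 25], [25, 34]]
trace(A^T A) = 59, det(A^T A) = 225
discriminant = 59^2 - 4*225 = 2581
Largest eigenvalue of A^T A = (trace + sqrt(disc))/2 = 54.9018
||T|| = sqrt(54.9018) = 7.4096

7.4096


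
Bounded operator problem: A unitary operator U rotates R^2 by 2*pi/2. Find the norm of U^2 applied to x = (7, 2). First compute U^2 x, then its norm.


U is a rotation by theta = 2*pi/2
U^2 = rotation by 2*theta = 4*pi/2 = 0*pi/2 (mod 2*pi)
cos(0*pi/2) = 1.0000, sin(0*pi/2) = 0.0000
U^2 x = (1.0000 * 7 - 0.0000 * 2, 0.0000 * 7 + 1.0000 * 2)
= (7.0000, 2.0000)
||U^2 x|| = sqrt(7.0000^2 + 2.0000^2) = sqrt(53.0000) = 7.2801

7.2801


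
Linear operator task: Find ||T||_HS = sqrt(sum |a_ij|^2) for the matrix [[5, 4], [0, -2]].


The Hilbert-Schmidt norm is sqrt(sum of squares of all entries).
Sum of squares = 5^2 + 4^2 + 0^2 + (-2)^2
= 25 + 16 + 0 + 4 = 45
||T||_HS = sqrt(45) = 6.7082

6.7082


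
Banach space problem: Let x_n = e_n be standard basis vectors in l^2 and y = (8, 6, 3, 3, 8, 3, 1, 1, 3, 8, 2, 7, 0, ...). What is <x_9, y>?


x_9 = e_9 is the standard basis vector with 1 in position 9.
<x_9, y> = y_9 = 3
As n -> infinity, <x_n, y> -> 0, confirming weak convergence of (x_n) to 0.

3


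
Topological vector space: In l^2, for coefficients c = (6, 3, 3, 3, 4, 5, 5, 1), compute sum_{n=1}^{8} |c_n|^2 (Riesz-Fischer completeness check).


sum |c_n|^2 = 6^2 + 3^2 + 3^2 + 3^2 + 4^2 + 5^2 + 5^2 + 1^2
= 36 + 9 + 9 + 9 + 16 + 25 + 25 + 1
= 130

130


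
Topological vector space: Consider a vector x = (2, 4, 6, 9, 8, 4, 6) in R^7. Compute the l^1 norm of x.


The l^1 norm equals the sum of absolute values of all components.
||x||_1 = 2 + 4 + 6 + 9 + 8 + 4 + 6
= 39

39.0000


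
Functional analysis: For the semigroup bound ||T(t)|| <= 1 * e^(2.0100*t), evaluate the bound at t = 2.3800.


||T(2.3800)|| <= 1 * exp(2.0100 * 2.3800)
= 1 * exp(4.7838)
= 1 * 119.5578
= 119.5578

119.5578


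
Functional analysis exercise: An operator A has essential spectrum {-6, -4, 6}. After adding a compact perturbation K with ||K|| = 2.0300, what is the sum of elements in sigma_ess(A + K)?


By Weyl's theorem, the essential spectrum is invariant under compact perturbations.
sigma_ess(A + K) = sigma_ess(A) = {-6, -4, 6}
Sum = -6 + -4 + 6 = -4

-4


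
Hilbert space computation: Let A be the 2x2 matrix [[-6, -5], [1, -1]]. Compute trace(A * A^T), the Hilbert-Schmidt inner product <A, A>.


trace(A * A^T) = sum of squares of all entries
= (-6)^2 + (-5)^2 + 1^2 + (-1)^2
= 36 + 25 + 1 + 1
= 63

63


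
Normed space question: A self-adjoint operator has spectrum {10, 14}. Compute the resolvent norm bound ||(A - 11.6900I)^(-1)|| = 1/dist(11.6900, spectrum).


dist(11.6900, {10, 14}) = min(|11.6900 - 10|, |11.6900 - 14|)
= min(1.6900, 2.3100) = 1.6900
Resolvent bound = 1/1.6900 = 0.5917

0.5917


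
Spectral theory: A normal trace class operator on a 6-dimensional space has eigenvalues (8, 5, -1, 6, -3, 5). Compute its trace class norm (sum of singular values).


For a normal operator, singular values equal |eigenvalues|.
Trace norm = sum |lambda_i| = 8 + 5 + 1 + 6 + 3 + 5
= 28

28


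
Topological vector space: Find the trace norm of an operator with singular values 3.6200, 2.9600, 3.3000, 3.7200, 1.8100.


The nuclear norm is the sum of all singular values.
||T||_1 = 3.6200 + 2.9600 + 3.3000 + 3.7200 + 1.8100
= 15.4100

15.4100


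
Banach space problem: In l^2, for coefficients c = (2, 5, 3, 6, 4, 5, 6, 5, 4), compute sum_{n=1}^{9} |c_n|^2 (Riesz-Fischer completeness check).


sum |c_n|^2 = 2^2 + 5^2 + 3^2 + 6^2 + 4^2 + 5^2 + 6^2 + 5^2 + 4^2
= 4 + 25 + 9 + 36 + 16 + 25 + 36 + 25 + 16
= 192

192


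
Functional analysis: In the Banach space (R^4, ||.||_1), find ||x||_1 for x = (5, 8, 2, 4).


The l^1 norm equals the sum of absolute values of all components.
||x||_1 = 5 + 8 + 2 + 4
= 19

19.0000


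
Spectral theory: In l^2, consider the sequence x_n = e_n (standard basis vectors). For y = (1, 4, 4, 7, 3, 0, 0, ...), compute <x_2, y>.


x_2 = e_2 is the standard basis vector with 1 in position 2.
<x_2, y> = y_2 = 4
As n -> infinity, <x_n, y> -> 0, confirming weak convergence of (x_n) to 0.

4


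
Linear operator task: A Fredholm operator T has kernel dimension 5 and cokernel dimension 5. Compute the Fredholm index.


The Fredholm index is defined as ind(T) = dim(ker T) - dim(coker T)
= 5 - 5
= 0

0


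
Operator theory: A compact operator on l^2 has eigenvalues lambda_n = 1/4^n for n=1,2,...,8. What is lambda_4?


The eigenvalue formula gives lambda_4 = 1/4^4
= 1/256
= 0.0039

0.0039


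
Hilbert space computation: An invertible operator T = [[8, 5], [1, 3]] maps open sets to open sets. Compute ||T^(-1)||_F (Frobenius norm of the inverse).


det(T) = 8*3 - 5*1 = 19
T^(-1) = (1/19) * [[3, -5], [-1, 8]] = [[0.1579, -0.2632], [-0.0526, 0.4211]]
||T^(-1)||_F^2 = 0.1579^2 + (-0.2632)^2 + (-0.0526)^2 + 0.4211^2 = 0.2742
||T^(-1)||_F = sqrt(0.2742) = 0.5237

0.5237


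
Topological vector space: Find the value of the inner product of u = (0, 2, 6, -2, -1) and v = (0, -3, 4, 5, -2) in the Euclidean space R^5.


Computing the standard inner product <u, v> = sum u_i * v_i
= 0*0 + 2*-3 + 6*4 + -2*5 + -1*-2
= 0 + -6 + 24 + -10 + 2
= 10

10


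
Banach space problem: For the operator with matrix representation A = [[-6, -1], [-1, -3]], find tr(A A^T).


trace(A * A^T) = sum of squares of all entries
= (-6)^2 + (-1)^2 + (-1)^2 + (-3)^2
= 36 + 1 + 1 + 9
= 47

47


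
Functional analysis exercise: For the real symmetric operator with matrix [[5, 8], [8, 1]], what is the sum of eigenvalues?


For a self-adjoint (symmetric) matrix, the eigenvalues are real.
The sum of eigenvalues equals the trace of the matrix.
trace = 5 + 1 = 6

6


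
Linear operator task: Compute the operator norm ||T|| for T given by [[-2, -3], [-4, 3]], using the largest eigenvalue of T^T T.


A^T A = [[20, -6], [-6, 18]]
trace(A^T A) = 38, det(A^T A) = 324
discriminant = 38^2 - 4*324 = 148
Largest eigenvalue of A^T A = (trace + sqrt(disc))/2 = 25.0828
||T|| = sqrt(25.0828) = 5.0083

5.0083


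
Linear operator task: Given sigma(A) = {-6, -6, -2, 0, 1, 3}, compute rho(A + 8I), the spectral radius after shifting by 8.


Spectrum of A + 8I = {2, 2, 6, 8, 9, 11}
Spectral radius = max |lambda| over the shifted spectrum
= max(2, 2, 6, 8, 9, 11) = 11

11


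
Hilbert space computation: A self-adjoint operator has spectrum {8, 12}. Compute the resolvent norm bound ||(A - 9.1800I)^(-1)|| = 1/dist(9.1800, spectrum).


dist(9.1800, {8, 12}) = min(|9.1800 - 8|, |9.1800 - 12|)
= min(1.1800, 2.8200) = 1.1800
Resolvent bound = 1/1.1800 = 0.8475

0.8475


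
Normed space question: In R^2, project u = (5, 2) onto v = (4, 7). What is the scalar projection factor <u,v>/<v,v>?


Computing <u,v> = 5*4 + 2*7 = 34
Computing <v,v> = 4^2 + 7^2 = 65
Projection coefficient = 34/65 = 0.5231

0.5231


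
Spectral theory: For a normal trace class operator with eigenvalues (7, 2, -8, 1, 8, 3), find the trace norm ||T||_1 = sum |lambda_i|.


For a normal operator, singular values equal |eigenvalues|.
Trace norm = sum |lambda_i| = 7 + 2 + 8 + 1 + 8 + 3
= 29

29


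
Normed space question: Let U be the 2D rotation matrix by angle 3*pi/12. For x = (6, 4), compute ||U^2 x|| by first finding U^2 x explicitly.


U is a rotation by theta = 3*pi/12
U^2 = rotation by 2*theta = 6*pi/12
cos(6*pi/12) = 0.0000, sin(6*pi/12) = 1.0000
U^2 x = (0.0000 * 6 - 1.0000 * 4, 1.0000 * 6 + 0.0000 * 4)
= (-4.0000, 6.0000)
||U^2 x|| = sqrt((-4.0000)^2 + 6.0000^2) = sqrt(52.0000) = 7.2111

7.2111


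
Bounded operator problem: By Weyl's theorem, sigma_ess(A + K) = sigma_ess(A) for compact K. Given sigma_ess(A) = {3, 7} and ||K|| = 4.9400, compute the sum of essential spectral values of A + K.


By Weyl's theorem, the essential spectrum is invariant under compact perturbations.
sigma_ess(A + K) = sigma_ess(A) = {3, 7}
Sum = 3 + 7 = 10

10


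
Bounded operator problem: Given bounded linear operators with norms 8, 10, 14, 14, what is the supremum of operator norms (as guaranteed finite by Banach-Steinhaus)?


By the Uniform Boundedness Principle, the supremum of norms is finite.
sup_k ||T_k|| = max(8, 10, 14, 14) = 14

14


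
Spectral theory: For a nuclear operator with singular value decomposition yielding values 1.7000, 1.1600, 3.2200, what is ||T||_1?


The nuclear norm is the sum of all singular values.
||T||_1 = 1.7000 + 1.1600 + 3.2200
= 6.0800

6.0800


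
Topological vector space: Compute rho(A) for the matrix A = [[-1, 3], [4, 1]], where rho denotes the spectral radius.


For a 2x2 matrix, eigenvalues satisfy lambda^2 - (trace)*lambda + det = 0
trace = -1 + 1 = 0
det = -1*1 - 3*4 = -13
discriminant = 0^2 - 4*(-13) = 52
spectral radius = max |eigenvalue| = 3.6056

3.6056


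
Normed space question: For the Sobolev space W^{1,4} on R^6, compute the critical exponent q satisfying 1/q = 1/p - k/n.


Using the Sobolev embedding formula: 1/q = 1/p - k/n
1/q = 1/4 - 1/6 = 1/12
q = 1/(1/12) = 12

12.0000


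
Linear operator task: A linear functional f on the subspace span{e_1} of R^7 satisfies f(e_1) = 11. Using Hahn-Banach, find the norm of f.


The norm of f is given by ||f|| = sup_{||x||=1} |f(x)|.
On span{e_1}, ||e_1|| = 1, so ||f|| = |f(e_1)| / ||e_1||
= |11| / 1 = 11.0000

11.0000


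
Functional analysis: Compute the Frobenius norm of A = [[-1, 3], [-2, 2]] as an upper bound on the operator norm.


||A||_F^2 = sum a_ij^2
= (-1)^2 + 3^2 + (-2)^2 + 2^2
= 1 + 9 + 4 + 4 = 18
||A||_F = sqrt(18) = 4.2426

4.2426


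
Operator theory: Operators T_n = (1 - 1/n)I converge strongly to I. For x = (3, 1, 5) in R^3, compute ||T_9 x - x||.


T_9 x - x = (1 - 1/9)x - x = -x/9
||x|| = sqrt(35) = 5.9161
||T_9 x - x|| = ||x||/9 = 5.9161/9 = 0.6573

0.6573


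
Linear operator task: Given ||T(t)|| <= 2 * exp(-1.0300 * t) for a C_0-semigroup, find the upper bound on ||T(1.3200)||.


||T(1.3200)|| <= 2 * exp(-1.0300 * 1.3200)
= 2 * exp(-1.3596)
= 2 * 0.2568
= 0.5135

0.5135


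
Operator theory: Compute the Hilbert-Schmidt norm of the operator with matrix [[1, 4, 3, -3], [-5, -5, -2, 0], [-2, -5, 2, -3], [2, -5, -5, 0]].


The Hilbert-Schmidt norm is sqrt(sum of squares of all entries).
Sum of squares = 1^2 + 4^2 + 3^2 + (-3)^2 + (-5)^2 + (-5)^2 + (-2)^2 + 0^2 + (-2)^2 + (-5)^2 + 2^2 + (-3)^2 + 2^2 + (-5)^2 + (-5)^2 + 0^2
= 1 + 16 + 9 + 9 + 25 + 25 + 4 + 0 + 4 + 25 + 4 + 9 + 4 + 25 + 25 + 0 = 185
||T||_HS = sqrt(185) = 13.6015

13.6015


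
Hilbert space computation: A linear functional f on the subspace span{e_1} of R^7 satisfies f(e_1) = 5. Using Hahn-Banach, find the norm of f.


The norm of f is given by ||f|| = sup_{||x||=1} |f(x)|.
On span{e_1}, ||e_1|| = 1, so ||f|| = |f(e_1)| / ||e_1||
= |5| / 1 = 5.0000

5.0000


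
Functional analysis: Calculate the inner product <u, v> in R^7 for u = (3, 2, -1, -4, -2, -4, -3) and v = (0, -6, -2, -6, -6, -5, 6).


Computing the standard inner product <u, v> = sum u_i * v_i
= 3*0 + 2*-6 + -1*-2 + -4*-6 + -2*-6 + -4*-5 + -3*6
= 0 + -12 + 2 + 24 + 12 + 20 + -18
= 28

28


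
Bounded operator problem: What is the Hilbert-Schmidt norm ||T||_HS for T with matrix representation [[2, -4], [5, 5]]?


The Hilbert-Schmidt norm is sqrt(sum of squares of all entries).
Sum of squares = 2^2 + (-4)^2 + 5^2 + 5^2
= 4 + 16 + 25 + 25 = 70
||T||_HS = sqrt(70) = 8.3666

8.3666


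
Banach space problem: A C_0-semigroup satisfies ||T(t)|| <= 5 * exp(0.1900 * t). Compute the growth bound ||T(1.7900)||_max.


||T(1.7900)|| <= 5 * exp(0.1900 * 1.7900)
= 5 * exp(0.3401)
= 5 * 1.4051
= 7.0254

7.0254


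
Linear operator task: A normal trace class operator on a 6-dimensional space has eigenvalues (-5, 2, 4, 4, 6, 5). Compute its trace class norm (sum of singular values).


For a normal operator, singular values equal |eigenvalues|.
Trace norm = sum |lambda_i| = 5 + 2 + 4 + 4 + 6 + 5
= 26

26


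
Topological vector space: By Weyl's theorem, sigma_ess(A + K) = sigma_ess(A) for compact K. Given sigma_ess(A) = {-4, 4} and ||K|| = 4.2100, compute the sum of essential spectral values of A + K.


By Weyl's theorem, the essential spectrum is invariant under compact perturbations.
sigma_ess(A + K) = sigma_ess(A) = {-4, 4}
Sum = -4 + 4 = 0

0


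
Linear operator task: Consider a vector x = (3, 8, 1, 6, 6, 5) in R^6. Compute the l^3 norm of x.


The l^3 norm = (sum |x_i|^3)^(1/3)
Sum of 3th powers = 27 + 512 + 1 + 216 + 216 + 125 = 1097
||x||_3 = (1097)^(1/3) = 10.3134

10.3134


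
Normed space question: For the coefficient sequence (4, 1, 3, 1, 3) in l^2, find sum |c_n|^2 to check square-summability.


sum |c_n|^2 = 4^2 + 1^2 + 3^2 + 1^2 + 3^2
= 16 + 1 + 9 + 1 + 9
= 36

36


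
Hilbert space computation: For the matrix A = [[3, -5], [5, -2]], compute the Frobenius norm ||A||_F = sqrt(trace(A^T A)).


||A||_F^2 = sum a_ij^2
= 3^2 + (-5)^2 + 5^2 + (-2)^2
= 9 + 25 + 25 + 4 = 63
||A||_F = sqrt(63) = 7.9373

7.9373


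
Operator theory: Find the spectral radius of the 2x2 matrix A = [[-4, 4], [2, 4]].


For a 2x2 matrix, eigenvalues satisfy lambda^2 - (trace)*lambda + det = 0
trace = -4 + 4 = 0
det = -4*4 - 4*2 = -24
discriminant = 0^2 - 4*(-24) = 96
spectral radius = max |eigenvalue| = 4.8990

4.8990


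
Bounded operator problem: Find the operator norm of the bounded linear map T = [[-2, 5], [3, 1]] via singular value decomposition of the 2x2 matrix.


A^T A = [[13, -7], [-7, 26]]
trace(A^T A) = 39, det(A^T A) = 289
discriminant = 39^2 - 4*289 = 365
Largest eigenvalue of A^T A = (trace + sqrt(disc))/2 = 29.0525
||T|| = sqrt(29.0525) = 5.3900

5.3900


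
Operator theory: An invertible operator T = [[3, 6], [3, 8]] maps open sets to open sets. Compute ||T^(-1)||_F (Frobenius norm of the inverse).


det(T) = 3*8 - 6*3 = 6
T^(-1) = (1/6) * [[8, -6], [-3, 3]] = [[1.3333, -1.0000], [-0.5000, 0.5000]]
||T^(-1)||_F^2 = 1.3333^2 + (-1.0000)^2 + (-0.5000)^2 + 0.5000^2 = 3.2778
||T^(-1)||_F = sqrt(3.2778) = 1.8105

1.8105


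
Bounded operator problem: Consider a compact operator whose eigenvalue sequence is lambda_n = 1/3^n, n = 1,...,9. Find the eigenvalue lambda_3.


The eigenvalue formula gives lambda_3 = 1/3^3
= 1/27
= 0.0370

0.0370


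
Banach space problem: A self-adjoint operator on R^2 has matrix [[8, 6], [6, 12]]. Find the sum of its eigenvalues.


For a self-adjoint (symmetric) matrix, the eigenvalues are real.
The sum of eigenvalues equals the trace of the matrix.
trace = 8 + 12 = 20

20


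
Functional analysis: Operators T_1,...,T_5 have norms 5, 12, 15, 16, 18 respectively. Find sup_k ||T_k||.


By the Uniform Boundedness Principle, the supremum of norms is finite.
sup_k ||T_k|| = max(5, 12, 15, 16, 18) = 18

18


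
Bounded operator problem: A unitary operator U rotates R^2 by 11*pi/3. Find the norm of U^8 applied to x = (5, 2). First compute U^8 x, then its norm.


U is a rotation by theta = 11*pi/3
U^8 = rotation by 8*theta = 88*pi/3 = 4*pi/3 (mod 2*pi)
cos(4*pi/3) = -0.5000, sin(4*pi/3) = -0.8660
U^8 x = (-0.5000 * 5 - -0.8660 * 2, -0.8660 * 5 + -0.5000 * 2)
= (-0.7679, -5.3301)
||U^8 x|| = sqrt((-0.7679)^2 + (-5.3301)^2) = sqrt(29.0000) = 5.3852

5.3852


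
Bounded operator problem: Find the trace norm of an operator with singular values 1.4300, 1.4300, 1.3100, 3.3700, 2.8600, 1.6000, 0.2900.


The nuclear norm is the sum of all singular values.
||T||_1 = 1.4300 + 1.4300 + 1.3100 + 3.3700 + 2.8600 + 1.6000 + 0.2900
= 12.2900

12.2900


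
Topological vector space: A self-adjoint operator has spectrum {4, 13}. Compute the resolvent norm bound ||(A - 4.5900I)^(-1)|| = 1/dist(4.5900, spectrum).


dist(4.5900, {4, 13}) = min(|4.5900 - 4|, |4.5900 - 13|)
= min(0.5900, 8.4100) = 0.5900
Resolvent bound = 1/0.5900 = 1.6949

1.6949


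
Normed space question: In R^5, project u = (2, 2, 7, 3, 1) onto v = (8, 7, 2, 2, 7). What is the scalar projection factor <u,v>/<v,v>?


Computing <u,v> = 2*8 + 2*7 + 7*2 + 3*2 + 1*7 = 57
Computing <v,v> = 8^2 + 7^2 + 2^2 + 2^2 + 7^2 = 170
Projection coefficient = 57/170 = 0.3353

0.3353


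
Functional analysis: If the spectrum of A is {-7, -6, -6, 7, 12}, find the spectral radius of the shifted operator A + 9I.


Spectrum of A + 9I = {2, 3, 3, 16, 21}
Spectral radius = max |lambda| over the shifted spectrum
= max(2, 3, 3, 16, 21) = 21

21


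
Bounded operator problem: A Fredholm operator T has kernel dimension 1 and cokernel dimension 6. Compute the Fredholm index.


The Fredholm index is defined as ind(T) = dim(ker T) - dim(coker T)
= 1 - 6
= -5

-5


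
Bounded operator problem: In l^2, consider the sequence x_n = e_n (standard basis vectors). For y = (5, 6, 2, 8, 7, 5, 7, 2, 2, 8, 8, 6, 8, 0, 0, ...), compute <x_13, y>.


x_13 = e_13 is the standard basis vector with 1 in position 13.
<x_13, y> = y_13 = 8
As n -> infinity, <x_n, y> -> 0, confirming weak convergence of (x_n) to 0.

8


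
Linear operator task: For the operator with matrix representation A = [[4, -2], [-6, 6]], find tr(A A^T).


trace(A * A^T) = sum of squares of all entries
= 4^2 + (-2)^2 + (-6)^2 + 6^2
= 16 + 4 + 36 + 36
= 92

92


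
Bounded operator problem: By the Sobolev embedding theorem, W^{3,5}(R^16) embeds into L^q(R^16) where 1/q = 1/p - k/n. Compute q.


Using the Sobolev embedding formula: 1/q = 1/p - k/n
1/q = 1/5 - 3/16 = 1/80
q = 1/(1/80) = 80

80.0000


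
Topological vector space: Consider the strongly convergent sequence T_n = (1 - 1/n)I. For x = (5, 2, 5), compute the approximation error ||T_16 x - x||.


T_16 x - x = (1 - 1/16)x - x = -x/16
||x|| = sqrt(54) = 7.3485
||T_16 x - x|| = ||x||/16 = 7.3485/16 = 0.4593

0.4593


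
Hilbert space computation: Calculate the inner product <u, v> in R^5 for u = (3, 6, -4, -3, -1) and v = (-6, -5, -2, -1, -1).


Computing the standard inner product <u, v> = sum u_i * v_i
= 3*-6 + 6*-5 + -4*-2 + -3*-1 + -1*-1
= -18 + -30 + 8 + 3 + 1
= -36

-36


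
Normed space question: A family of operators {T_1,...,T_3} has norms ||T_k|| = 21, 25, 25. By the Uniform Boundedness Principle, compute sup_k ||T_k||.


By the Uniform Boundedness Principle, the supremum of norms is finite.
sup_k ||T_k|| = max(21, 25, 25) = 25

25


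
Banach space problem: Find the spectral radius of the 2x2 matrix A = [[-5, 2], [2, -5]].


For a 2x2 matrix, eigenvalues satisfy lambda^2 - (trace)*lambda + det = 0
trace = -5 + -5 = -10
det = -5*-5 - 2*2 = 21
discriminant = (-10)^2 - 4*(21) = 16
spectral radius = max |eigenvalue| = 7.0000

7.0000


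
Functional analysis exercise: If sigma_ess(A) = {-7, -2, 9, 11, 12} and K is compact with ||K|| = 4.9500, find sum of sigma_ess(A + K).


By Weyl's theorem, the essential spectrum is invariant under compact perturbations.
sigma_ess(A + K) = sigma_ess(A) = {-7, -2, 9, 11, 12}
Sum = -7 + -2 + 9 + 11 + 12 = 23

23


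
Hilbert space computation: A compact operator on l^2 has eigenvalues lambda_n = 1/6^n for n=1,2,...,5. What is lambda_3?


The eigenvalue formula gives lambda_3 = 1/6^3
= 1/216
= 0.0046

0.0046


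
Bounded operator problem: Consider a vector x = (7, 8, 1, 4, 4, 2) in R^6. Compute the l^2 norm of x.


The l^2 norm = (sum |x_i|^2)^(1/2)
Sum of 2th powers = 49 + 64 + 1 + 16 + 16 + 4 = 150
||x||_2 = (150)^(1/2) = 12.2474

12.2474


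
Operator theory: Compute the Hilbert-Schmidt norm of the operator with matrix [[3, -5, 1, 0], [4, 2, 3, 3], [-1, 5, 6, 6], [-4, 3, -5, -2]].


The Hilbert-Schmidt norm is sqrt(sum of squares of all entries).
Sum of squares = 3^2 + (-5)^2 + 1^2 + 0^2 + 4^2 + 2^2 + 3^2 + 3^2 + (-1)^2 + 5^2 + 6^2 + 6^2 + (-4)^2 + 3^2 + (-5)^2 + (-2)^2
= 9 + 25 + 1 + 0 + 16 + 4 + 9 + 9 + 1 + 25 + 36 + 36 + 16 + 9 + 25 + 4 = 225
||T||_HS = sqrt(225) = 15.0000

15.0000


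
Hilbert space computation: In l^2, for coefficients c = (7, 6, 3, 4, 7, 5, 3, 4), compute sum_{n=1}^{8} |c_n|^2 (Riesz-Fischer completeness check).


sum |c_n|^2 = 7^2 + 6^2 + 3^2 + 4^2 + 7^2 + 5^2 + 3^2 + 4^2
= 49 + 36 + 9 + 16 + 49 + 25 + 9 + 16
= 209

209


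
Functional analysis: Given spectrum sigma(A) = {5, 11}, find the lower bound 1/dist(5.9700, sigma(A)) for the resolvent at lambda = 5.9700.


dist(5.9700, {5, 11}) = min(|5.9700 - 5|, |5.9700 - 11|)
= min(0.9700, 5.0300) = 0.9700
Resolvent bound = 1/0.9700 = 1.0309

1.0309


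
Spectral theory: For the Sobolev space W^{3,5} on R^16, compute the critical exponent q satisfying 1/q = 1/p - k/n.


Using the Sobolev embedding formula: 1/q = 1/p - k/n
1/q = 1/5 - 3/16 = 1/80
q = 1/(1/80) = 80

80.0000


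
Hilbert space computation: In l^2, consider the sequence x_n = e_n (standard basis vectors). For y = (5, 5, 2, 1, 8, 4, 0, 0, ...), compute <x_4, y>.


x_4 = e_4 is the standard basis vector with 1 in position 4.
<x_4, y> = y_4 = 1
As n -> infinity, <x_n, y> -> 0, confirming weak convergence of (x_n) to 0.

1


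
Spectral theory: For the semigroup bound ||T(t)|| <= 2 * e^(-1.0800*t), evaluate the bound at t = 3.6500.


||T(3.6500)|| <= 2 * exp(-1.0800 * 3.6500)
= 2 * exp(-3.9420)
= 2 * 0.0194
= 0.0388

0.0388


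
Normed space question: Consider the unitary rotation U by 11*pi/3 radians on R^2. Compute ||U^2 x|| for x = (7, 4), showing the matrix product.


U is a rotation by theta = 11*pi/3
U^2 = rotation by 2*theta = 22*pi/3 = 4*pi/3 (mod 2*pi)
cos(4*pi/3) = -0.5000, sin(4*pi/3) = -0.8660
U^2 x = (-0.5000 * 7 - -0.8660 * 4, -0.8660 * 7 + -0.5000 * 4)
= (-0.0359, -8.0622)
||U^2 x|| = sqrt((-0.0359)^2 + (-8.0622)^2) = sqrt(65.0000) = 8.0623

8.0623


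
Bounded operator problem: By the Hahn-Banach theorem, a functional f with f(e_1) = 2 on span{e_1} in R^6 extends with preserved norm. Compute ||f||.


The norm of f is given by ||f|| = sup_{||x||=1} |f(x)|.
On span{e_1}, ||e_1|| = 1, so ||f|| = |f(e_1)| / ||e_1||
= |2| / 1 = 2.0000

2.0000


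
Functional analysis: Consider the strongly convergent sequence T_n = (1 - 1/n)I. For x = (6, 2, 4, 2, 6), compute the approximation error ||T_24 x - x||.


T_24 x - x = (1 - 1/24)x - x = -x/24
||x|| = sqrt(96) = 9.7980
||T_24 x - x|| = ||x||/24 = 9.7980/24 = 0.4082

0.4082


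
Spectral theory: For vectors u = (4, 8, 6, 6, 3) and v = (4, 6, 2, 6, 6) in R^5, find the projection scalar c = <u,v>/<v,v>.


Computing <u,v> = 4*4 + 8*6 + 6*2 + 6*6 + 3*6 = 130
Computing <v,v> = 4^2 + 6^2 + 2^2 + 6^2 + 6^2 = 128
Projection coefficient = 130/128 = 1.0156

1.0156


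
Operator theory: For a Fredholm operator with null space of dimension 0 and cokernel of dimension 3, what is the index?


The Fredholm index is defined as ind(T) = dim(ker T) - dim(coker T)
= 0 - 3
= -3

-3


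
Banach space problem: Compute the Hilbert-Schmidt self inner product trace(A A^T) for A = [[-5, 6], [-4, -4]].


trace(A * A^T) = sum of squares of all entries
= (-5)^2 + 6^2 + (-4)^2 + (-4)^2
= 25 + 36 + 16 + 16
= 93

93


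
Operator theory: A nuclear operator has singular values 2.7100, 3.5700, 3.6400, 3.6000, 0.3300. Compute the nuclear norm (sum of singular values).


The nuclear norm is the sum of all singular values.
||T||_1 = 2.7100 + 3.5700 + 3.6400 + 3.6000 + 0.3300
= 13.8500

13.8500


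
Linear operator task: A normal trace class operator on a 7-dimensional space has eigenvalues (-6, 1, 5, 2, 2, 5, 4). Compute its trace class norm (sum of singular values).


For a normal operator, singular values equal |eigenvalues|.
Trace norm = sum |lambda_i| = 6 + 1 + 5 + 2 + 2 + 5 + 4
= 25

25


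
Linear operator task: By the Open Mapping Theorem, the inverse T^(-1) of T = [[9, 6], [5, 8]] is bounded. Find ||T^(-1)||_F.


det(T) = 9*8 - 6*5 = 42
T^(-1) = (1/42) * [[8, -6], [-5, 9]] = [[0.1905, -0.1429], [-0.1190, 0.2143]]
||T^(-1)||_F^2 = 0.1905^2 + (-0.1429)^2 + (-0.1190)^2 + 0.2143^2 = 0.1168
||T^(-1)||_F = sqrt(0.1168) = 0.3417

0.3417


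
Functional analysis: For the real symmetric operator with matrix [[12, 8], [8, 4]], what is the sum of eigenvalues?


For a self-adjoint (symmetric) matrix, the eigenvalues are real.
The sum of eigenvalues equals the trace of the matrix.
trace = 12 + 4 = 16

16


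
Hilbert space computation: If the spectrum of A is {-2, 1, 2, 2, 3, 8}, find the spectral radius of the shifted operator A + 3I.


Spectrum of A + 3I = {1, 4, 5, 5, 6, 11}
Spectral radius = max |lambda| over the shifted spectrum
= max(1, 4, 5, 5, 6, 11) = 11

11


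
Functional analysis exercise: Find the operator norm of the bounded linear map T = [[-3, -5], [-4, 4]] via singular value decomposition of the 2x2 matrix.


A^T A = [[25, -1], [-1, 41]]
trace(A^T A) = 66, det(A^T A) = 1024
discriminant = 66^2 - 4*1024 = 260
Largest eigenvalue of A^T A = (trace + sqrt(disc))/2 = 41.0623
||T|| = sqrt(41.0623) = 6.4080

6.4080


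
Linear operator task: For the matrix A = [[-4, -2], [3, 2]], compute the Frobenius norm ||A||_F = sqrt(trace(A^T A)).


||A||_F^2 = sum a_ij^2
= (-4)^2 + (-2)^2 + 3^2 + 2^2
= 16 + 4 + 9 + 4 = 33
||A||_F = sqrt(33) = 5.7446

5.7446


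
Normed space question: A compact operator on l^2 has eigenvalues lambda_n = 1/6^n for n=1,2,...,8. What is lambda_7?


The eigenvalue formula gives lambda_7 = 1/6^7
= 1/279936
= 3.5722e-06

3.5722e-06


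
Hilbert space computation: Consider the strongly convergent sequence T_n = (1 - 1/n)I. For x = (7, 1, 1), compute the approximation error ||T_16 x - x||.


T_16 x - x = (1 - 1/16)x - x = -x/16
||x|| = sqrt(51) = 7.1414
||T_16 x - x|| = ||x||/16 = 7.1414/16 = 0.4463

0.4463


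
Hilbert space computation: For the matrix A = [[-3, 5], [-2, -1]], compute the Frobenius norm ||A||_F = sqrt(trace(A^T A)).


||A||_F^2 = sum a_ij^2
= (-3)^2 + 5^2 + (-2)^2 + (-1)^2
= 9 + 25 + 4 + 1 = 39
||A||_F = sqrt(39) = 6.2450

6.2450


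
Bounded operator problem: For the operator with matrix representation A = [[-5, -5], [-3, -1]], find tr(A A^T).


trace(A * A^T) = sum of squares of all entries
= (-5)^2 + (-5)^2 + (-3)^2 + (-1)^2
= 25 + 25 + 9 + 1
= 60

60


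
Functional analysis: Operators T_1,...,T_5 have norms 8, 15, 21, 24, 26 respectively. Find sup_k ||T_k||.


By the Uniform Boundedness Principle, the supremum of norms is finite.
sup_k ||T_k|| = max(8, 15, 21, 24, 26) = 26

26


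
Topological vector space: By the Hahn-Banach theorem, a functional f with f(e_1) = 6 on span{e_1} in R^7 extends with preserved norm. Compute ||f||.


The norm of f is given by ||f|| = sup_{||x||=1} |f(x)|.
On span{e_1}, ||e_1|| = 1, so ||f|| = |f(e_1)| / ||e_1||
= |6| / 1 = 6.0000

6.0000


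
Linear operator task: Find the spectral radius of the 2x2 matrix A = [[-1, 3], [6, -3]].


For a 2x2 matrix, eigenvalues satisfy lambda^2 - (trace)*lambda + det = 0
trace = -1 + -3 = -4
det = -1*-3 - 3*6 = -15
discriminant = (-4)^2 - 4*(-15) = 76
spectral radius = max |eigenvalue| = 6.3589

6.3589
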